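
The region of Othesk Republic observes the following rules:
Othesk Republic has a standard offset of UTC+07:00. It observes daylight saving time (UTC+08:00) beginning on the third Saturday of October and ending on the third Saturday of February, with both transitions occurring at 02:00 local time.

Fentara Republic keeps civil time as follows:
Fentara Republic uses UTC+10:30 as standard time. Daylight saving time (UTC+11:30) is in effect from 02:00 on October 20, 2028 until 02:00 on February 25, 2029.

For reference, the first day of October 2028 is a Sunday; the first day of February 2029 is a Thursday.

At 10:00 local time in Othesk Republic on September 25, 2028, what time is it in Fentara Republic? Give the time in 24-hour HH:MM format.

1 October 2028 is a Sunday, so the first Saturday is October 7 and the third is October 21.
1 February 2029 is a Thursday, so the first Saturday is February 3 and the third is February 17.
September 25, 2028 is outside the daylight-saving period (21 October 2028 – 17 February 2029), so Othesk Republic is on standard time, UTC+07:00.
10:00 Othesk Republic − 7h = 03:00 UTC.
At the standard offset (UTC+10:30), 03:00 UTC + 10h30m = 13:30 Fentara Republic standard time.
The standard-time date in Fentara Republic, September 25, 2028, does not fall between 20 October 2028 and 25 February 2029, so daylight saving is not in effect and Fentara Republic is at UTC+10:30.
03:00 UTC + 10h30m = 13:30 Fentara Republic.

13:30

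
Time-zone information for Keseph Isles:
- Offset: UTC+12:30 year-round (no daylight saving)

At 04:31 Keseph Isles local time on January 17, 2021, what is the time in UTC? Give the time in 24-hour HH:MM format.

16:01

Keseph Isles has no daylight saving, so its offset is UTC+12:30 year-round.
04:31 local − 12h30m = 16:01 UTC (rolling into the previous day, 16 January 2021).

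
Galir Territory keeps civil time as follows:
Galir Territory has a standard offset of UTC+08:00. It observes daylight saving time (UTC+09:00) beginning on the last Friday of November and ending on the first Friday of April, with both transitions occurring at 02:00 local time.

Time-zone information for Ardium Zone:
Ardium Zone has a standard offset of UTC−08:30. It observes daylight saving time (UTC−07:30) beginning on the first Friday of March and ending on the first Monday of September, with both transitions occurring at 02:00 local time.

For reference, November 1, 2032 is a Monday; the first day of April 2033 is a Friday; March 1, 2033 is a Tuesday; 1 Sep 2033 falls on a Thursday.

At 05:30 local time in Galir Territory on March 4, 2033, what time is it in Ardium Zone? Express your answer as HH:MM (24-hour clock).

1 November 2032 is a Monday, so Fridays fall on 5, 12, 19, 26; the last is November 26.
1 April 2033 is a Friday, so the first Friday is April 1.
Daylight saving runs 26 November 2032 – 1 April 2033; March 4, 2033 is inside that window, so Galir Territory is at UTC+09:00.
05:30 Galir Territory − 9h = 20:30 UTC (rolling into the previous day, 3 March 2033).
1 March 2033 is a Tuesday, so the first Friday is March 4.
1 September 2033 is a Thursday, so the first Monday is September 5.
At the standard offset (UTC−08:30), 20:30 UTC − 8h30m = 12:00 Ardium Zone standard time.
The standard-time date in Ardium Zone, March 3, 2033, is outside the daylight-saving period (4 March – 5 September), so Ardium Zone is on standard time, UTC−08:30.
20:30 UTC − 8h30m = 12:00 Ardium Zone.

12:00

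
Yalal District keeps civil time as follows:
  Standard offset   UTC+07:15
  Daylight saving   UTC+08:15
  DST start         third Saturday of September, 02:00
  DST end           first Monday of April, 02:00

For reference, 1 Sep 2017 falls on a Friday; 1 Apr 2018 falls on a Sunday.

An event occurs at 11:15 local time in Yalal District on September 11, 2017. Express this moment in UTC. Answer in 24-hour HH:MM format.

1 September 2017 is a Friday, so the first Saturday is September 2 and the third is September 16.
1 April 2018 is a Sunday, so the first Monday is April 2.
September 11, 2017 is outside the daylight-saving period (16 September 2017 – 2 April 2018), so Yalal District is on standard time, UTC+07:15.
11:15 local − 7h15m = 04:00 UTC.

04:00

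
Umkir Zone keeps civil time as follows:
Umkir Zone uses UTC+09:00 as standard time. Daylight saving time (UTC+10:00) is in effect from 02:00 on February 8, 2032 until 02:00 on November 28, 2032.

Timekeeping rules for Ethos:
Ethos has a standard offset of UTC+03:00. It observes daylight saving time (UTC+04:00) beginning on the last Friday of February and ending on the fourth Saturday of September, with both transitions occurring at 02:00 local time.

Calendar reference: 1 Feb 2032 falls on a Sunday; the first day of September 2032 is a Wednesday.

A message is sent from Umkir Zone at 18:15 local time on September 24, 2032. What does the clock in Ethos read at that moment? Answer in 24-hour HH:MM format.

12:15

September 24, 2032 falls between 8 February and 28 November, so daylight saving is in effect and Umkir Zone is at UTC+10:00.
18:15 Umkir Zone − 10h = 08:15 UTC.
1 February 2032 is a Sunday, so Fridays fall on 6, 13, 20, 27; the last is February 27.
1 September 2032 is a Wednesday, so the first Saturday is September 4 and the fourth is September 25.
At the standard offset (UTC+03:00), 08:15 UTC + 3h = 11:15 Ethos standard time.
Daylight saving runs 27 February – 25 September; the standard-time date in Ethos, September 24, 2032, is inside that window, so Ethos is at UTC+04:00.
08:15 UTC + 4h = 12:15 Ethos.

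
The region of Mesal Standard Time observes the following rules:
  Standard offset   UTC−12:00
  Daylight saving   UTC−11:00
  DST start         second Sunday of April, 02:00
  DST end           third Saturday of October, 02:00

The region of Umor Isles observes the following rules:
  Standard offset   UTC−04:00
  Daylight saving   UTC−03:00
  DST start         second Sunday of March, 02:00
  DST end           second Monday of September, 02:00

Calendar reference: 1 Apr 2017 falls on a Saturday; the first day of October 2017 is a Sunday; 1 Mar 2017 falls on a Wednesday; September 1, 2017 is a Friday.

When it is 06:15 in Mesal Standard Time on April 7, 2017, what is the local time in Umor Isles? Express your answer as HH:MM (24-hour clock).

1 April 2017 is a Saturday, so the first Sunday is April 2 and the second is April 9.
1 October 2017 is a Sunday, so the first Saturday is October 7 and the third is October 21.
April 7, 2017 does not fall between 9 April and 21 October, so daylight saving is not in effect and Mesal Standard Time is at UTC−12:00.
06:15 Mesal Standard Time + 12h = 18:15 UTC.
1 March 2017 is a Wednesday, so the first Sunday is March 5 and the second is March 12.
1 September 2017 is a Friday, so the first Monday is September 4 and the second is September 11.
At the standard offset (UTC−04:00), 18:15 UTC − 4h = 14:15 Umor Isles standard time.
The standard-time date in Umor Isles, April 7, 2017, lies within the daylight-saving period (12 March – 11 September), so Umor Isles is on daylight time, UTC−03:00.
18:15 UTC − 3h = 15:15 Umor Isles.

15:15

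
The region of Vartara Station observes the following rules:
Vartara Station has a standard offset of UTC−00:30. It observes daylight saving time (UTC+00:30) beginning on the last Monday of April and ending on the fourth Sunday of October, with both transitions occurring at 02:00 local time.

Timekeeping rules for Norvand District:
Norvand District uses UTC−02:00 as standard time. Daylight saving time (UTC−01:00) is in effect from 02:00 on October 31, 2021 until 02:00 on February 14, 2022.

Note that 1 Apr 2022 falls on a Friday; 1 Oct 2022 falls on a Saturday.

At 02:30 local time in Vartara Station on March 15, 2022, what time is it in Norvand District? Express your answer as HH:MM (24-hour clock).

01:00

1 April 2022 is a Friday, so Mondays fall on 4, 11, 18, 25; the last is April 25.
1 October 2022 is a Saturday, so the first Sunday is October 2 and the fourth is October 23.
March 15, 2022 does not fall between 25 April and 23 October, so daylight saving is not in effect and Vartara Station is at UTC−00:30.
02:30 Vartara Station + 0h30m = 03:00 UTC.
At the standard offset (UTC−02:00), 03:00 UTC − 2h = 01:00 Norvand District standard time.
Daylight saving runs 31 October 2021 – 14 February 2022; the standard-time date in Norvand District, March 15, 2022, is outside that window, so Norvand District is on standard time at UTC−02:00.
03:00 UTC − 2h = 01:00 Norvand District.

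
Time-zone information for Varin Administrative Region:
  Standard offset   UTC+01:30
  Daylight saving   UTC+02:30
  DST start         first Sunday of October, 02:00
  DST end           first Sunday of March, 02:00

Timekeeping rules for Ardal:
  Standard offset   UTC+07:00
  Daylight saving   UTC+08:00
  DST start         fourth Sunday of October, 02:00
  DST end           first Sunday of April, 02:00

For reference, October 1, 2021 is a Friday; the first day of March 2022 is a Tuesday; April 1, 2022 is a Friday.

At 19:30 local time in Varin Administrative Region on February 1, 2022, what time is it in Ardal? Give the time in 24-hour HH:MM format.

01:00

1 October 2021 is a Friday, so the first Sunday is October 3.
1 March 2022 is a Tuesday, so the first Sunday is March 6.
Daylight saving runs 3 October 2021 – 6 March 2022; February 1, 2022 is inside that window, so Varin Administrative Region is at UTC+02:30.
19:30 Varin Administrative Region − 2h30m = 17:00 UTC.
1 October 2021 is a Friday, so the first Sunday is October 3 and the fourth is October 24.
1 April 2022 is a Friday, so the first Sunday is April 3.
At the standard offset (UTC+07:00), 17:00 UTC + 7h = 00:00 Ardal standard time (rolling into the next day, 2 February 2022).
The standard-time date in Ardal, February 2, 2022, falls between 24 October 2021 and 3 April 2022, so daylight saving is in effect and Ardal is at UTC+08:00.
17:00 UTC + 8h = 01:00 Ardal (rolling into the next day, 2 February 2022).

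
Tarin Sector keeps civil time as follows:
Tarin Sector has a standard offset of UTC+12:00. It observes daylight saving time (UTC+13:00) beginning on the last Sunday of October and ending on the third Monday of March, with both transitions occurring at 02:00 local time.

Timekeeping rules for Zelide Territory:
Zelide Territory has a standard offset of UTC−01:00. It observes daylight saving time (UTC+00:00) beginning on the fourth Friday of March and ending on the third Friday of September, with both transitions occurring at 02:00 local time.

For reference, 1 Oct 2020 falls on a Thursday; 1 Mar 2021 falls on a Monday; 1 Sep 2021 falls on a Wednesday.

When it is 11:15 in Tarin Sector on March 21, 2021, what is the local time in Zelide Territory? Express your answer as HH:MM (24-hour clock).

1 October 2020 is a Thursday, so Sundays fall on 4, 11, 18, 25; the last is October 25.
1 March 2021 is a Monday, so the first Monday is March 1 and the third is March 15.
March 21, 2021 does not fall between 25 October 2020 and 15 March 2021, so daylight saving is not in effect and Tarin Sector is at UTC+12:00.
11:15 Tarin Sector − 12h = 23:15 UTC (rolling into the previous day, 20 March 2021).
1 March 2021 is a Monday, so the first Friday is March 5 and the fourth is March 26.
1 September 2021 is a Wednesday, so the first Friday is September 3 and the third is September 17.
At the standard offset (UTC−01:00), 23:15 UTC − 1h = 22:15 Zelide Territory standard time.
The standard-time date in Zelide Territory, March 20, 2021, is outside the daylight-saving period (26 March – 17 September), so Zelide Territory is on standard time, UTC−01:00.
23:15 UTC − 1h = 22:15 Zelide Territory.

22:15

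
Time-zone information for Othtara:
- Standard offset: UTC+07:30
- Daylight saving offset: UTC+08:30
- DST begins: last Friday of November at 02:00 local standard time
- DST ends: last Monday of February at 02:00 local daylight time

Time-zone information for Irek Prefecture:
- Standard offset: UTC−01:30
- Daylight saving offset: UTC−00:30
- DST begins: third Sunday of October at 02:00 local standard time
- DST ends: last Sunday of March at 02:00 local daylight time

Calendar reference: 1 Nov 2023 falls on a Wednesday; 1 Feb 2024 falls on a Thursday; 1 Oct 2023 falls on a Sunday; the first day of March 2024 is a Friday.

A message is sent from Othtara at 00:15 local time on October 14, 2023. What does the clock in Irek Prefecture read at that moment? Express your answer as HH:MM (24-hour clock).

15:15

1 November 2023 is a Wednesday, so Fridays fall on 3, 10, 17, 24; the last is November 24.
1 February 2024 is a Thursday, so Mondays fall on 5, 12, 19, 26; the last is February 26.
October 14, 2023 is outside the daylight-saving period (24 November 2023 – 26 February 2024), so Othtara is on standard time, UTC+07:30.
00:15 Othtara − 7h30m = 16:45 UTC (rolling into the previous day, 13 October 2023).
1 October 2023 is a Sunday, so the first Sunday is October 1 and the third is October 15.
1 March 2024 is a Friday, so Sundays fall on 3, 10, 17, 24, 31; the last is March 31.
At the standard offset (UTC−01:30), 16:45 UTC − 1h30m = 15:15 Irek Prefecture standard time.
Daylight saving runs 15 October 2023 – 31 March 2024; the standard-time date in Irek Prefecture, October 13, 2023, is outside that window, so Irek Prefecture is on standard time at UTC−01:30.
16:45 UTC − 1h30m = 15:15 Irek Prefecture.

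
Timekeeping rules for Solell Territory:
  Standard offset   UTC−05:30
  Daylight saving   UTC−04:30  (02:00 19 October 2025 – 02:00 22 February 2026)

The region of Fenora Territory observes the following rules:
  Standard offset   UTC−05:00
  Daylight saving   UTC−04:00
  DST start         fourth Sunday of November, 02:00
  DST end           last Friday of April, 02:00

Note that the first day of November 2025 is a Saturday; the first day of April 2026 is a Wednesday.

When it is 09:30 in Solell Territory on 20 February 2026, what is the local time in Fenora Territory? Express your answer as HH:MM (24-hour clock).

20 February 2026 falls between 19 October 2025 and 22 February 2026, so daylight saving is in effect and Solell Territory is at UTC−04:30.
09:30 Solell Territory + 4h30m = 14:00 UTC.
1 November 2025 is a Saturday, so the first Sunday is November 2 and the fourth is November 23.
1 April 2026 is a Wednesday, so Fridays fall on 3, 10, 17, 24; the last is April 24.
At the standard offset (UTC−05:00), 14:00 UTC − 5h = 09:00 Fenora Territory standard time.
Daylight saving runs 23 November 2025 – 24 April 2026; the standard-time date in Fenora Territory, 20 February 2026, is inside that window, so Fenora Territory is at UTC−04:00.
14:00 UTC − 4h = 10:00 Fenora Territory.

10:00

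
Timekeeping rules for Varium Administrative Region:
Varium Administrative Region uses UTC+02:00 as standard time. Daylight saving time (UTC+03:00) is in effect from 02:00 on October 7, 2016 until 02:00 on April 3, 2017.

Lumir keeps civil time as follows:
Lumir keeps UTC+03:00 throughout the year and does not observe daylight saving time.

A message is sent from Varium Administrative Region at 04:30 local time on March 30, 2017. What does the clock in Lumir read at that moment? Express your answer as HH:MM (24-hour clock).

04:30

Daylight saving runs 7 October 2016 – 3 April 2017; March 30, 2017 is inside that window, so Varium Administrative Region is at UTC+03:00.
04:30 Varium Administrative Region − 3h = 01:30 UTC.
Lumir has no daylight saving, so its offset is UTC+03:00 year-round.
01:30 UTC + 3h = 04:30 Lumir.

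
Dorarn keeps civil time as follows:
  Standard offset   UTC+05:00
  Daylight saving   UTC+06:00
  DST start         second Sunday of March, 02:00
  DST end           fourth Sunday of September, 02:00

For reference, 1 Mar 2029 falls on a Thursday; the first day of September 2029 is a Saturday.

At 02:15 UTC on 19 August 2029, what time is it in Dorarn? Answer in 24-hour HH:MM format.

1 March 2029 is a Thursday, so the first Sunday is March 4 and the second is March 11.
1 September 2029 is a Saturday, so the first Sunday is September 2 and the fourth is September 23.
At the standard offset (UTC+05:00), 02:15 UTC + 5h = 07:15 Dorarn standard time.
Daylight saving runs 11 March – 23 September; the standard-time date in Dorarn, 19 August 2029, is inside that window, so Dorarn is at UTC+06:00.
02:15 UTC + 6h = 08:15 local.

08:15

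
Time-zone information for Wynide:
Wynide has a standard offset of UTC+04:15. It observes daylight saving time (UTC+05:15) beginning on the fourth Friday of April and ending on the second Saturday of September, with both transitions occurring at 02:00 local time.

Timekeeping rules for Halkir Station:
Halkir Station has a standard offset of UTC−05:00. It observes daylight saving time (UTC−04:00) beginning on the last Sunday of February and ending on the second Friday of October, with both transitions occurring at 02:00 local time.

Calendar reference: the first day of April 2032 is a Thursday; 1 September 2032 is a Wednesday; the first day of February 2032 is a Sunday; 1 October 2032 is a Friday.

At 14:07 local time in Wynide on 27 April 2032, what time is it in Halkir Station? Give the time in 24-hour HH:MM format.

1 April 2032 is a Thursday, so the first Friday is April 2 and the fourth is April 23.
1 September 2032 is a Wednesday, so the first Saturday is September 4 and the second is September 11.
Daylight saving runs 23 April – 11 September; 27 April 2032 is inside that window, so Wynide is at UTC+05:15.
14:07 Wynide − 5h15m = 08:52 UTC.
1 February 2032 is a Sunday, so Sundays fall on 1, 8, 15, 22, 29; the last is February 29.
1 October 2032 is a Friday, so the first Friday is October 1 and the second is October 8.
At the standard offset (UTC−05:00), 08:52 UTC − 5h = 03:52 Halkir Station standard time.
Daylight saving runs 29 February – 8 October; the standard-time date in Halkir Station, 27 April 2032, is inside that window, so Halkir Station is at UTC−04:00.
08:52 UTC − 4h = 04:52 Halkir Station.

04:52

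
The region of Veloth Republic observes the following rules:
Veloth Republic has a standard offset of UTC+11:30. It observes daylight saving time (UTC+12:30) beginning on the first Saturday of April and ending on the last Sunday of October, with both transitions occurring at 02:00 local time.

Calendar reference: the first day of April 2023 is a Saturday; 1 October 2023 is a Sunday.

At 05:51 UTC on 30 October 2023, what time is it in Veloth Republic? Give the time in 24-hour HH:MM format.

17:21

1 April 2023 is a Saturday, so the first Saturday is April 1.
1 October 2023 is a Sunday, so Sundays fall on 1, 8, 15, 22, 29; the last is October 29.
At the standard offset (UTC+11:30), 05:51 UTC + 11h30m = 17:21 Veloth Republic standard time.
The standard-time date in Veloth Republic, 30 October 2023, is outside the daylight-saving period (1 April – 29 October), so Veloth Republic is on standard time, UTC+11:30.
05:51 UTC + 11h30m = 17:21 local.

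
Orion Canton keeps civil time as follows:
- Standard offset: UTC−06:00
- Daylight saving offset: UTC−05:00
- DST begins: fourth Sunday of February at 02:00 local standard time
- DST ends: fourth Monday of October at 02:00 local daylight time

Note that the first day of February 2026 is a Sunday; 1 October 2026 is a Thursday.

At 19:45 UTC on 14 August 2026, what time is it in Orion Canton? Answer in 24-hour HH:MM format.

14:45

1 February 2026 is a Sunday, so the first Sunday is February 1 and the fourth is February 22.
1 October 2026 is a Thursday, so the first Monday is October 5 and the fourth is October 26.
At the standard offset (UTC−06:00), 19:45 UTC − 6h = 13:45 Orion Canton standard time.
Daylight saving runs 22 February – 26 October; the standard-time date in Orion Canton, 14 August 2026, is inside that window, so Orion Canton is at UTC−05:00.
19:45 UTC − 5h = 14:45 local.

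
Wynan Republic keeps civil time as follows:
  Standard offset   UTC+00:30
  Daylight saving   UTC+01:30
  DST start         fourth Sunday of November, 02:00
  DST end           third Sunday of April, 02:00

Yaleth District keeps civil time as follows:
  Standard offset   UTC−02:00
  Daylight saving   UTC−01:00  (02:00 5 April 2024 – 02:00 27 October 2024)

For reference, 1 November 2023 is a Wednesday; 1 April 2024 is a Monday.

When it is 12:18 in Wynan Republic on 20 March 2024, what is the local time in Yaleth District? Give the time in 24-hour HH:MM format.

08:48

1 November 2023 is a Wednesday, so the first Sunday is November 5 and the fourth is November 26.
1 April 2024 is a Monday, so the first Sunday is April 7 and the third is April 21.
20 March 2024 lies within the daylight-saving period (26 November 2023 – 21 April 2024), so Wynan Republic is on daylight time, UTC+01:30.
12:18 Wynan Republic − 1h30m = 10:48 UTC.
At the standard offset (UTC−02:00), 10:48 UTC − 2h = 08:48 Yaleth District standard time.
The standard-time date in Yaleth District, 20 March 2024, is outside the daylight-saving period (5 April – 27 October), so Yaleth District is on standard time, UTC−02:00.
10:48 UTC − 2h = 08:48 Yaleth District.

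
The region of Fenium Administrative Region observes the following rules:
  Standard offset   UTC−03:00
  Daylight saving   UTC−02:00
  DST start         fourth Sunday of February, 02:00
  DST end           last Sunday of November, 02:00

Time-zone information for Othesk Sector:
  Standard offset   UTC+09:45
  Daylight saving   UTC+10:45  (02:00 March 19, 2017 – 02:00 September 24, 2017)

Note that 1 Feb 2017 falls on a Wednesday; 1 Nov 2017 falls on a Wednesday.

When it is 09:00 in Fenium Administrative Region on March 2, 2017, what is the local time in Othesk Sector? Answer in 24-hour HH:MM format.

20:45

1 February 2017 is a Wednesday, so the first Sunday is February 5 and the fourth is February 26.
1 November 2017 is a Wednesday, so Sundays fall on 5, 12, 19, 26; the last is November 26.
Daylight saving runs 26 February – 26 November; March 2, 2017 is inside that window, so Fenium Administrative Region is at UTC−02:00.
09:00 Fenium Administrative Region + 2h = 11:00 UTC.
At the standard offset (UTC+09:45), 11:00 UTC + 9h45m = 20:45 Othesk Sector standard time.
The standard-time date in Othesk Sector, March 2, 2017, is outside the daylight-saving period (19 March – 24 September), so Othesk Sector is on standard time, UTC+09:45.
11:00 UTC + 9h45m = 20:45 Othesk Sector.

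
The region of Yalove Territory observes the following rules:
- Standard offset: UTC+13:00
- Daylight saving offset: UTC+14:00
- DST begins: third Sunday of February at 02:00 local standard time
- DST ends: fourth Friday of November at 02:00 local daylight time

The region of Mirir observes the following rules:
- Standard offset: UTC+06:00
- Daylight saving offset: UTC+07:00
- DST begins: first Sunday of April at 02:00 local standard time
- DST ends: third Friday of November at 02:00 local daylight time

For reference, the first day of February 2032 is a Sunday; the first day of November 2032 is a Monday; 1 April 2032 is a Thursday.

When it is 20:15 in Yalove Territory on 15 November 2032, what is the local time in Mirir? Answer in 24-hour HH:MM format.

1 February 2032 is a Sunday, so the first Sunday is February 1 and the third is February 15.
1 November 2032 is a Monday, so the first Friday is November 5 and the fourth is November 26.
Daylight saving runs 15 February – 26 November; 15 November 2032 is inside that window, so Yalove Territory is at UTC+14:00.
20:15 Yalove Territory − 14h = 06:15 UTC.
1 April 2032 is a Thursday, so the first Sunday is April 4.
1 November 2032 is a Monday, so the first Friday is November 5 and the third is November 19.
At the standard offset (UTC+06:00), 06:15 UTC + 6h = 12:15 Mirir standard time.
The standard-time date in Mirir, 15 November 2032, lies within the daylight-saving period (4 April – 19 November), so Mirir is on daylight time, UTC+07:00.
06:15 UTC + 7h = 13:15 Mirir.

13:15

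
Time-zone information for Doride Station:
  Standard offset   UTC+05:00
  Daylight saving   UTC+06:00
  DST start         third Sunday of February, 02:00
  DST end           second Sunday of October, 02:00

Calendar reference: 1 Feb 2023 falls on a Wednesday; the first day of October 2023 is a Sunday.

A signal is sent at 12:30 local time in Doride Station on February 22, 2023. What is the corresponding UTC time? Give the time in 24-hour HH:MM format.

06:30

1 February 2023 is a Wednesday, so the first Sunday is February 5 and the third is February 19.
1 October 2023 is a Sunday, so the first Sunday is October 1 and the second is October 8.
February 22, 2023 lies within the daylight-saving period (19 February – 8 October), so Doride Station is on daylight time, UTC+06:00.
12:30 local − 6h = 06:30 UTC.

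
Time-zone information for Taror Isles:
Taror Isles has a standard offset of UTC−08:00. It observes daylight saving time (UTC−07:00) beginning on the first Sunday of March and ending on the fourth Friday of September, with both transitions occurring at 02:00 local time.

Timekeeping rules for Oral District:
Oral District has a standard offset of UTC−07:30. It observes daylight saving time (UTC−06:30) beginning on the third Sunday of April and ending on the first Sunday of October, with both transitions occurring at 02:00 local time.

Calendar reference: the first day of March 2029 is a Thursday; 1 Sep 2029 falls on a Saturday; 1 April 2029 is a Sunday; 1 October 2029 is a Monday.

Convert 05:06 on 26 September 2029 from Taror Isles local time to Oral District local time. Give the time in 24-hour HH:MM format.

1 March 2029 is a Thursday, so the first Sunday is March 4.
1 September 2029 is a Saturday, so the first Friday is September 7 and the fourth is September 28.
26 September 2029 lies within the daylight-saving period (4 March – 28 September), so Taror Isles is on daylight time, UTC−07:00.
05:06 Taror Isles + 7h = 12:06 UTC.
1 April 2029 is a Sunday, so the first Sunday is April 1 and the third is April 15.
1 October 2029 is a Monday, so the first Sunday is October 7.
At the standard offset (UTC−07:30), 12:06 UTC − 7h30m = 04:36 Oral District standard time.
Daylight saving runs 15 April – 7 October; the standard-time date in Oral District, 26 September 2029, is inside that window, so Oral District is at UTC−06:30.
12:06 UTC − 6h30m = 05:36 Oral District.

05:36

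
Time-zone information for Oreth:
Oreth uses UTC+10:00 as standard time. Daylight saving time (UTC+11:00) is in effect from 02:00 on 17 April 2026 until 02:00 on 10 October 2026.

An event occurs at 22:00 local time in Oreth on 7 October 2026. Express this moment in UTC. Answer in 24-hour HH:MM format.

11:00

7 October 2026 lies within the daylight-saving period (17 April – 10 October), so Oreth is on daylight time, UTC+11:00.
22:00 local − 11h = 11:00 UTC.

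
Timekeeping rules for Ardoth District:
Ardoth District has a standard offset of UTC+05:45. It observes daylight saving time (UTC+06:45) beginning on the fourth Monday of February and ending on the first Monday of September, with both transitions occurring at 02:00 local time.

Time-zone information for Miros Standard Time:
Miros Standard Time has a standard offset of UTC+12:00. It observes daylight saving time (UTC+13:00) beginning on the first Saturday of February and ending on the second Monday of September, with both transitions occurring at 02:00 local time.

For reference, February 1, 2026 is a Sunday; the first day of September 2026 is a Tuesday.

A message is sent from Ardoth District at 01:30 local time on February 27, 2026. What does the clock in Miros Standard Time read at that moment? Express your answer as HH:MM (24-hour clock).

1 February 2026 is a Sunday, so the first Monday is February 2 and the fourth is February 23.
1 September 2026 is a Tuesday, so the first Monday is September 7.
February 27, 2026 falls between 23 February and 7 September, so daylight saving is in effect and Ardoth District is at UTC+06:45.
01:30 Ardoth District − 6h45m = 18:45 UTC (rolling into the previous day, 26 February 2026).
1 February 2026 is a Sunday, so the first Saturday is February 7.
1 September 2026 is a Tuesday, so the first Monday is September 7 and the second is September 14.
At the standard offset (UTC+12:00), 18:45 UTC + 12h = 06:45 Miros Standard Time standard time (rolling into the next day, 27 February 2026).
The standard-time date in Miros Standard Time, February 27, 2026, lies within the daylight-saving period (7 February – 14 September), so Miros Standard Time is on daylight time, UTC+13:00.
18:45 UTC + 13h = 07:45 Miros Standard Time (rolling into the next day, 27 February 2026).

07:45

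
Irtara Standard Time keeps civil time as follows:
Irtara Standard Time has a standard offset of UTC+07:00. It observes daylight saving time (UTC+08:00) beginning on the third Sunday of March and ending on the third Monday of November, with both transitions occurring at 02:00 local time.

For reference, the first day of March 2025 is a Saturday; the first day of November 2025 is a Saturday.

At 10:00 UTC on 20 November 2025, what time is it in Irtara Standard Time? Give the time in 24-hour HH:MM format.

1 March 2025 is a Saturday, so the first Sunday is March 2 and the third is March 16.
1 November 2025 is a Saturday, so the first Monday is November 3 and the third is November 17.
At the standard offset (UTC+07:00), 10:00 UTC + 7h = 17:00 Irtara Standard Time standard time.
Daylight saving runs 16 March – 17 November; the standard-time date in Irtara Standard Time, 20 November 2025, is outside that window, so Irtara Standard Time is on standard time at UTC+07:00.
10:00 UTC + 7h = 17:00 local.

17:00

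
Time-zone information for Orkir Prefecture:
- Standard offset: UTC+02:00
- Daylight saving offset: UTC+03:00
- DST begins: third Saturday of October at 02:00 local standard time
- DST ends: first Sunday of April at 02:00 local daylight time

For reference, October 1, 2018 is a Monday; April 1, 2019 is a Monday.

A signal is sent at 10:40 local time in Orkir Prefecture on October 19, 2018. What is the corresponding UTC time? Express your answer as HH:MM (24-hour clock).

08:40

1 October 2018 is a Monday, so the first Saturday is October 6 and the third is October 20.
1 April 2019 is a Monday, so the first Sunday is April 7.
October 19, 2018 is outside the daylight-saving period (20 October 2018 – 7 April 2019), so Orkir Prefecture is on standard time, UTC+02:00.
10:40 local − 2h = 08:40 UTC.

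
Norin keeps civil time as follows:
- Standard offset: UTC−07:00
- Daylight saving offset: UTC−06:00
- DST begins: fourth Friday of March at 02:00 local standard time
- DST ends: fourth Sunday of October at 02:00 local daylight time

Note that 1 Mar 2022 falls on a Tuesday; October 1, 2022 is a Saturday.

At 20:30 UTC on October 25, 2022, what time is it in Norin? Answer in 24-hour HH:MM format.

13:30

1 March 2022 is a Tuesday, so the first Friday is March 4 and the fourth is March 25.
1 October 2022 is a Saturday, so the first Sunday is October 2 and the fourth is October 23.
At the standard offset (UTC−07:00), 20:30 UTC − 7h = 13:30 Norin standard time.
Daylight saving runs 25 March – 23 October; the standard-time date in Norin, October 25, 2022, is outside that window, so Norin is on standard time at UTC−07:00.
20:30 UTC − 7h = 13:30 local.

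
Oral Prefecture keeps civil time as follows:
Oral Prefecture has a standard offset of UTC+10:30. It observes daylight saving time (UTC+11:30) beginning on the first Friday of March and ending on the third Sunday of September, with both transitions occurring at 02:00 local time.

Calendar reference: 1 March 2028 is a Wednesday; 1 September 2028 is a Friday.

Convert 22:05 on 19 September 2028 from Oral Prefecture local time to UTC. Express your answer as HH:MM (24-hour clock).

11:35

1 March 2028 is a Wednesday, so the first Friday is March 3.
1 September 2028 is a Friday, so the first Sunday is September 3 and the third is September 17.
19 September 2028 does not fall between 3 March and 17 September, so daylight saving is not in effect and Oral Prefecture is at UTC+10:30.
22:05 local − 10h30m = 11:35 UTC.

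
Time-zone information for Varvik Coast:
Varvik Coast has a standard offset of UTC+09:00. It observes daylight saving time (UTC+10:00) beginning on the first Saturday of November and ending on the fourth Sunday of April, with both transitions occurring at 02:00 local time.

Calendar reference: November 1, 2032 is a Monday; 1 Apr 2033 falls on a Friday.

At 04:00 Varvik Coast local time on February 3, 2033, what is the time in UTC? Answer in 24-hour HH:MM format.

18:00

1 November 2032 is a Monday, so the first Saturday is November 6.
1 April 2033 is a Friday, so the first Sunday is April 3 and the fourth is April 24.
Daylight saving runs 6 November 2032 – 24 April 2033; February 3, 2033 is inside that window, so Varvik Coast is at UTC+10:00.
04:00 local − 10h = 18:00 UTC (rolling into the previous day, 2 February 2033).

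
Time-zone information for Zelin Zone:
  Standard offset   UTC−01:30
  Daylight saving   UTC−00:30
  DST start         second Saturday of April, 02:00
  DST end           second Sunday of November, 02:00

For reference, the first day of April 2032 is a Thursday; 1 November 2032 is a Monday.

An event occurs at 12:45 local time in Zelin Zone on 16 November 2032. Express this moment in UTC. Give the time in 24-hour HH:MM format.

1 April 2032 is a Thursday, so the first Saturday is April 3 and the second is April 10.
1 November 2032 is a Monday, so the first Sunday is November 7 and the second is November 14.
16 November 2032 is outside the daylight-saving period (10 April – 14 November), so Zelin Zone is on standard time, UTC−01:30.
12:45 local + 1h30m = 14:15 UTC.

14:15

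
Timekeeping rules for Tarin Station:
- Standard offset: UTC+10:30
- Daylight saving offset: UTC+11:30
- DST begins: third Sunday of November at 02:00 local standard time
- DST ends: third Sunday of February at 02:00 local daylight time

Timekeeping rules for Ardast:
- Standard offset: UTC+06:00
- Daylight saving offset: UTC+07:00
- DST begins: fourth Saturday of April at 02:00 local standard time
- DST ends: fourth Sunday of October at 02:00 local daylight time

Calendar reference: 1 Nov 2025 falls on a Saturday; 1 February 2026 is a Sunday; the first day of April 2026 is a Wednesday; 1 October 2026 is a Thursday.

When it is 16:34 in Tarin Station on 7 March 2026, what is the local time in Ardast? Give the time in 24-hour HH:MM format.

12:04

1 November 2025 is a Saturday, so the first Sunday is November 2 and the third is November 16.
1 February 2026 is a Sunday, so the first Sunday is February 1 and the third is February 15.
Daylight saving runs 16 November 2025 – 15 February 2026; 7 March 2026 is outside that window, so Tarin Station is on standard time at UTC+10:30.
16:34 Tarin Station − 10h30m = 06:04 UTC.
1 April 2026 is a Wednesday, so the first Saturday is April 4 and the fourth is April 25.
1 October 2026 is a Thursday, so the first Sunday is October 4 and the fourth is October 25.
At the standard offset (UTC+06:00), 06:04 UTC + 6h = 12:04 Ardast standard time.
Daylight saving runs 25 April – 25 October; the standard-time date in Ardast, 7 March 2026, is outside that window, so Ardast is on standard time at UTC+06:00.
06:04 UTC + 6h = 12:04 Ardast.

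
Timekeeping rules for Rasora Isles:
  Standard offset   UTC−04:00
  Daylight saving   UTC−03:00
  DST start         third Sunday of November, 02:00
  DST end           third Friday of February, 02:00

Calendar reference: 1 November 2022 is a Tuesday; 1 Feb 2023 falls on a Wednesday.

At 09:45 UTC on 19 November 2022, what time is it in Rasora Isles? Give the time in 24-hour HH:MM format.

05:45

1 November 2022 is a Tuesday, so the first Sunday is November 6 and the third is November 20.
1 February 2023 is a Wednesday, so the first Friday is February 3 and the third is February 17.
At the standard offset (UTC−04:00), 09:45 UTC − 4h = 05:45 Rasora Isles standard time.
The standard-time date in Rasora Isles, 19 November 2022, is outside the daylight-saving period (20 November 2022 – 17 February 2023), so Rasora Isles is on standard time, UTC−04:00.
09:45 UTC − 4h = 05:45 local.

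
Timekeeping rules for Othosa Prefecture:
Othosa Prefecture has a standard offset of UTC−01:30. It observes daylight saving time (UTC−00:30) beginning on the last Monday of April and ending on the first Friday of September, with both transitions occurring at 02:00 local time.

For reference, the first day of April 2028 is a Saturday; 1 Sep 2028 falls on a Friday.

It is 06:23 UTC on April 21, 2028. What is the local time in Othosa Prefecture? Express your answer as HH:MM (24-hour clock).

04:53

1 April 2028 is a Saturday, so Mondays fall on 3, 10, 17, 24; the last is April 24.
1 September 2028 is a Friday, so the first Friday is September 1.
At the standard offset (UTC−01:30), 06:23 UTC − 1h30m = 04:53 Othosa Prefecture standard time.
Daylight saving runs 24 April – 1 September; the standard-time date in Othosa Prefecture, April 21, 2028, is outside that window, so Othosa Prefecture is on standard time at UTC−01:30.
06:23 UTC − 1h30m = 04:53 local.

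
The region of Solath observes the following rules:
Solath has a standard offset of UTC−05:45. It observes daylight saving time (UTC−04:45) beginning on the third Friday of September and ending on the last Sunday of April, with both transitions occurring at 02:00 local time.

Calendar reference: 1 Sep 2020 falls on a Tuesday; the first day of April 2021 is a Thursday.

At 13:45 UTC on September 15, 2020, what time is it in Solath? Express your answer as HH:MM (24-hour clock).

1 September 2020 is a Tuesday, so the first Friday is September 4 and the third is September 18.
1 April 2021 is a Thursday, so Sundays fall on 4, 11, 18, 25; the last is April 25.
At the standard offset (UTC−05:45), 13:45 UTC − 5h45m = 08:00 Solath standard time.
The standard-time date in Solath, September 15, 2020, is outside the daylight-saving period (18 September 2020 – 25 April 2021), so Solath is on standard time, UTC−05:45.
13:45 UTC − 5h45m = 08:00 local.

08:00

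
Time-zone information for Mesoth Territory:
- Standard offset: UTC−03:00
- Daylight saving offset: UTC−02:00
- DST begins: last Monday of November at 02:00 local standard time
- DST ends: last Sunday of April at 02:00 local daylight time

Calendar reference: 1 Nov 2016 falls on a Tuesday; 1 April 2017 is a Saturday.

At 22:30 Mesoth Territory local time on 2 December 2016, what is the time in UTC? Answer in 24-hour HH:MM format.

1 November 2016 is a Tuesday, so Mondays fall on 7, 14, 21, 28; the last is November 28.
1 April 2017 is a Saturday, so Sundays fall on 2, 9, 16, 23, 30; the last is April 30.
2 December 2016 lies within the daylight-saving period (28 November 2016 – 30 April 2017), so Mesoth Territory is on daylight time, UTC−02:00.
22:30 local + 2h = 00:30 UTC (rolling into the next day, 3 December 2016).

00:30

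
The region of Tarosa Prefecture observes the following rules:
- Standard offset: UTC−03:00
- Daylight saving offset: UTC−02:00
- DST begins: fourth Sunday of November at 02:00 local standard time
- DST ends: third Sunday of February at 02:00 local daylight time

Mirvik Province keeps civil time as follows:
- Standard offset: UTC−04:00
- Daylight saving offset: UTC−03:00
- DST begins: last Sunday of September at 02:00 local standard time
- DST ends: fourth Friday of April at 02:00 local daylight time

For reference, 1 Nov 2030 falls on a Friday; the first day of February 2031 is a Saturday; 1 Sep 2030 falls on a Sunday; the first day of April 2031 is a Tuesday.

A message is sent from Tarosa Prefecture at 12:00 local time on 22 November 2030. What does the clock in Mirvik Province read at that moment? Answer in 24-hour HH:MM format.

1 November 2030 is a Friday, so the first Sunday is November 3 and the fourth is November 24.
1 February 2031 is a Saturday, so the first Sunday is February 2 and the third is February 16.
22 November 2030 does not fall between 24 November 2030 and 16 February 2031, so daylight saving is not in effect and Tarosa Prefecture is at UTC−03:00.
12:00 Tarosa Prefecture + 3h = 15:00 UTC.
1 September 2030 is a Sunday, so Sundays fall on 1, 8, 15, 22, 29; the last is September 29.
1 April 2031 is a Tuesday, so the first Friday is April 4 and the fourth is April 25.
At the standard offset (UTC−04:00), 15:00 UTC − 4h = 11:00 Mirvik Province standard time.
The standard-time date in Mirvik Province, 22 November 2030, falls between 29 September 2030 and 25 April 2031, so daylight saving is in effect and Mirvik Province is at UTC−03:00.
15:00 UTC − 3h = 12:00 Mirvik Province.

12:00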